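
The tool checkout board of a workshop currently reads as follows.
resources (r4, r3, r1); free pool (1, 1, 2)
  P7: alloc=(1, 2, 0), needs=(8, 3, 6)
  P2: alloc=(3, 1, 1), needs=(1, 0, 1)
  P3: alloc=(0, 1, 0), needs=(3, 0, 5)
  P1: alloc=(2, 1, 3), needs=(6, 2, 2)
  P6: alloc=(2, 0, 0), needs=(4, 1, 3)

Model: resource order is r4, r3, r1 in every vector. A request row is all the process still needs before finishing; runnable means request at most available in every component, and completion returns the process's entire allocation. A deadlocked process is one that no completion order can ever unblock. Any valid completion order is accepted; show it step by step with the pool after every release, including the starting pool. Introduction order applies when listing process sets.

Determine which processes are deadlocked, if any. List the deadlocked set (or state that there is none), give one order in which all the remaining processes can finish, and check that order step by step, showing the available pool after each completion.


No process is deadlocked.
Key observation: P2 can run right away; the returned allocation unlocks the remaining processes in turn.
One completion order for the rest: P2, P6, P1, P7, P3. Check, step by step:
  pool = (1, 1, 2)
  P2 needs (1, 0, 1) <= (1, 1, 2) -> finishes; pool += (3, 1, 1) = (4, 2, 3)
  P6 needs (4, 1, 3) <= (4, 2, 3) -> finishes; pool += (2, 0, 0) = (6, 2, 3)
  P1 needs (6, 2, 2) <= (6, 2, 3) -> finishes; pool += (2, 1, 3) = (8, 3, 6)
  P7 needs (8, 3, 6) <= (8, 3, 6) -> finishes; pool += (1, 2, 0) = (9, 5, 6)
  P3 needs (3, 0, 5) <= (9, 5, 6) -> finishes; pool += (0, 1, 0) = (9, 6, 6)


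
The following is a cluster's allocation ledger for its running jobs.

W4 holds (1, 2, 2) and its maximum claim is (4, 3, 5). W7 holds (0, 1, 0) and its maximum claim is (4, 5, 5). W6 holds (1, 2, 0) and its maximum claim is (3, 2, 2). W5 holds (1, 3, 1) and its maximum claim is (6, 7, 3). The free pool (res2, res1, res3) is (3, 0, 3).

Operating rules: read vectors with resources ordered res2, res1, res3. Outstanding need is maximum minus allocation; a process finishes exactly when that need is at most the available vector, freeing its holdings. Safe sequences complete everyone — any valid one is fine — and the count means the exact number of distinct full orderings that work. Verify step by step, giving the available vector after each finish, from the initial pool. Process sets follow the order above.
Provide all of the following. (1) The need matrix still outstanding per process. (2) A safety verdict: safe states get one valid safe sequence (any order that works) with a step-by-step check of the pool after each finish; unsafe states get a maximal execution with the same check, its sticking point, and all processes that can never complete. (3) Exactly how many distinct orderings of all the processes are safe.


(1) Need matrix, components ordered res2, res1, res3:
  W4: (3, 1, 3)
  W7: (4, 4, 5)
  W6: (2, 0, 2)
  W5: (5, 4, 2)
(2) SAFE, for example via the order W6, W4, W5, W7.
Key observation: the first exact fit in this order is W4 — it needs (3, 1, 3) with (4, 2, 3) free, meeting a requested resource to the last unit.
Walking it through:
  pool = (3, 0, 3)
  W6 needs (2, 0, 2) <= (3, 0, 3) -> finishes; pool += (1, 2, 0) = (4, 2, 3)
  W4 needs (3, 1, 3) <= (4, 2, 3) -> finishes; pool += (1, 2, 2) = (5, 4, 5)
  W5 needs (5, 4, 2) <= (5, 4, 5) -> finishes; pool += (1, 3, 1) = (6, 7, 6)
  W7 needs (4, 4, 5) <= (6, 7, 6) -> finishes; pool += (0, 1, 0) = (6, 8, 6)
(3) The exact count: 2 of the possible complete orderings are safe sequences.


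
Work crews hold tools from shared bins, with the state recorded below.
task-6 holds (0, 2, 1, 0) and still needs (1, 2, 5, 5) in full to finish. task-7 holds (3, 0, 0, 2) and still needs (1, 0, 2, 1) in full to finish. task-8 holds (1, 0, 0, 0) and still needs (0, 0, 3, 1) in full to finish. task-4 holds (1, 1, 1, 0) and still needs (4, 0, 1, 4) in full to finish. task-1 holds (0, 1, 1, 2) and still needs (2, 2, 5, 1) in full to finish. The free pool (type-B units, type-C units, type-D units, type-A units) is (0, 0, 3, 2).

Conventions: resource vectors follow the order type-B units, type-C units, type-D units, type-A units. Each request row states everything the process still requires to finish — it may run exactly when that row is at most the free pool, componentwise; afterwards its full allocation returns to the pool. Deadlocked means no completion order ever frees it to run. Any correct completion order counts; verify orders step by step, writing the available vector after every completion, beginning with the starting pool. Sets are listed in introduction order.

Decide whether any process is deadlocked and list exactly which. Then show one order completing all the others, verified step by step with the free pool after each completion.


Deadlocked set: task-6 and task-1.
Key observation: type-C units is the bottleneck — with task-8, task-7, task-4 done the pool holds (5, 1, 4, 4), short of every remaining need.
The rest can finish in the order task-8, task-7, task-4. Verifying each step:
  pool = (0, 0, 3, 2)
  task-8 needs (0, 0, 3, 1) <= (0, 0, 3, 2) -> finishes; pool += (1, 0, 0, 0) = (1, 0, 3, 2)
  task-7 needs (1, 0, 2, 1) <= (1, 0, 3, 2) -> finishes; pool += (3, 0, 0, 2) = (4, 0, 3, 4)
  task-4 needs (4, 0, 1, 4) <= (4, 0, 3, 4) -> finishes; pool += (1, 1, 1, 0) = (5, 1, 4, 4)
The stuck group stays short no matter what:
  blocked: task-6 wants (1, 2, 5, 5), pool (5, 1, 4, 4) — not enough type-C units, type-D units and type-A units
  blocked: task-1 wants (2, 2, 5, 1), pool (5, 1, 4, 4) — not enough type-C units and type-D units


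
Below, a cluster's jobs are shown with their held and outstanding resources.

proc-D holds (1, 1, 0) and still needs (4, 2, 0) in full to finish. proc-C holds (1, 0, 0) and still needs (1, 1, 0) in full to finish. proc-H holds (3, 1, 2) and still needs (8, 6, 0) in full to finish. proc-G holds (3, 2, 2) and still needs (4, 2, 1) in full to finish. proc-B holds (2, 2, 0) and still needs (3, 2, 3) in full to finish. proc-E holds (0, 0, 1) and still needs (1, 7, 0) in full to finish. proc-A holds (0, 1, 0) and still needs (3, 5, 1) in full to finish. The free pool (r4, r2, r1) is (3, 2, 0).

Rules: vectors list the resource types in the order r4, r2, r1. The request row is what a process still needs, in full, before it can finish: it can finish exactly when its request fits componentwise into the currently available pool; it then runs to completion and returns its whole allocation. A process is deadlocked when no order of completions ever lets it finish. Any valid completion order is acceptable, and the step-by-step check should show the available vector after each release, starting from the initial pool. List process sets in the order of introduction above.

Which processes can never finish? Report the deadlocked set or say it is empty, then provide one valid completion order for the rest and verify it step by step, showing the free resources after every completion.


Deadlocked set: proc-H, proc-G, proc-B, proc-E and proc-A.
Key observation: after proc-C, proc-D the pool peaks at (5, 3, 0), and each blocked process is short somewhere: proc-H on r4, r2; proc-G on r1; proc-B on r1; proc-E on r2; proc-A on r2, r1.
A valid finishing order for the others: proc-C, proc-D. Check, step by step:
  pool = (3, 2, 0)
  proc-C: need (1, 1, 0) fits (3, 2, 0); releases (1, 0, 0), pool now (4, 2, 0)
  proc-D: need (4, 2, 0) fits (4, 2, 0); releases (1, 1, 0), pool now (5, 3, 0)
The stuck group stays short no matter what:
  blocked: proc-H wants (8, 6, 0), pool (5, 3, 0) — not enough r4 and r2
  blocked: proc-G wants (4, 2, 1), pool (5, 3, 0) — not enough r1
  blocked: proc-B wants (3, 2, 3), pool (5, 3, 0) — not enough r1
  blocked: proc-E wants (1, 7, 0), pool (5, 3, 0) — not enough r2
  blocked: proc-A wants (3, 5, 1), pool (5, 3, 0) — not enough r2 and r1


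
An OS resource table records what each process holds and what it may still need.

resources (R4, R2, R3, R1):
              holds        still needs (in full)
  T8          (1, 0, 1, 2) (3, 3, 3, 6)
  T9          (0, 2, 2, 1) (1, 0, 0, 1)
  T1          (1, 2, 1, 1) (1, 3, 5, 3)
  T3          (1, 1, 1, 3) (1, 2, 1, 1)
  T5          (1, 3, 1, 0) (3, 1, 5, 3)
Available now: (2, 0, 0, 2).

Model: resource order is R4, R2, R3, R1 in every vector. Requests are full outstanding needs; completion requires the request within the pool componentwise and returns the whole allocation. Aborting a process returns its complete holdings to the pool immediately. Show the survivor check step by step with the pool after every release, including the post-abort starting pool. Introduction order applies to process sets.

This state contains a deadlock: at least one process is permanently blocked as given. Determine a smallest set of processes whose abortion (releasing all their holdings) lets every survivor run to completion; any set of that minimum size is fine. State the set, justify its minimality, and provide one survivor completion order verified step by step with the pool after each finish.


The answer: abort T1.
Key observation: the deadlocked T5 becomes finishable only because T1 released (1, 2, 1, 1); it completes at step 4 below.
Minimality: the empty abort set fails — the state is deadlocked as it stands.
The survivors complete as T3, T9, T8, T5. Verifying each step (starting from the post-abort pool):
  pool = (3, 2, 1, 3)
  run T3 (needs (1, 2, 1, 1), free (3, 2, 1, 3)); after release of (1, 1, 1, 3) the pool is (4, 3, 2, 6)
  run T9 (needs (1, 0, 0, 1), free (4, 3, 2, 6)); after release of (0, 2, 2, 1) the pool is (4, 5, 4, 7)
  run T8 (needs (3, 3, 3, 6), free (4, 5, 4, 7)); after release of (1, 0, 1, 2) the pool is (5, 5, 5, 9)
  run T5 (needs (3, 1, 5, 3), free (5, 5, 5, 9)); after release of (1, 3, 1, 0) the pool is (6, 8, 6, 9)


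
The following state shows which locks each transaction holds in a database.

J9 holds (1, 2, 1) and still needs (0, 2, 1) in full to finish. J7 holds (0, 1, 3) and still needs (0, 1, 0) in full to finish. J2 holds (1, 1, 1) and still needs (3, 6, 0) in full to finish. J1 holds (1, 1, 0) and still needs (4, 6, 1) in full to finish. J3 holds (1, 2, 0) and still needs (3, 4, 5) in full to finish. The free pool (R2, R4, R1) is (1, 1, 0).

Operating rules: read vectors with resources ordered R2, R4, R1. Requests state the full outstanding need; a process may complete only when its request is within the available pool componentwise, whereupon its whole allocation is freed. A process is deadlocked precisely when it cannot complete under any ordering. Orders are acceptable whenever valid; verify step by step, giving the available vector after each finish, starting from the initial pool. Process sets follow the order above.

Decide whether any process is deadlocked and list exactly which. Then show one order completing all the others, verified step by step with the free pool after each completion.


Deadlocked: J2, J1 and J3.
Key observation: R2 is the bottleneck — with J7, J9 done the pool holds (2, 4, 4), short of every remaining need.
The rest can finish in the order J7, J9. Check, step by step:
  pool = (1, 1, 0)
  J7: need (0, 1, 0) fits (1, 1, 0); releases (0, 1, 3), pool now (1, 2, 3)
  J9: need (0, 2, 1) fits (1, 2, 3); releases (1, 2, 1), pool now (2, 4, 4)
None of the blocked processes ever fits:
  J2 still needs (3, 6, 0) but only (2, 4, 4) is free — short on R2 and R4
  J1 still needs (4, 6, 1) but only (2, 4, 4) is free — short on R2 and R4
  J3 still needs (3, 4, 5) but only (2, 4, 4) is free — short on R2 and R1


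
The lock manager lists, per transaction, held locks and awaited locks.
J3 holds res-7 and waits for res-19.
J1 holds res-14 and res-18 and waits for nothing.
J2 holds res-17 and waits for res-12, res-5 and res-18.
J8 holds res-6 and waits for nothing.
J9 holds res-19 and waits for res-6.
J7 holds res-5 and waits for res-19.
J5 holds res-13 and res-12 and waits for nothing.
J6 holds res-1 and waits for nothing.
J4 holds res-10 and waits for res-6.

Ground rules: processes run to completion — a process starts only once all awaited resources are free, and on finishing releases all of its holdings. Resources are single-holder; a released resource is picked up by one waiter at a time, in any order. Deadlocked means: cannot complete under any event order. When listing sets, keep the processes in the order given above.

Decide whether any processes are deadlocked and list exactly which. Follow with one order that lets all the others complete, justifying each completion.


No process is deadlocked.
Key observation: all waits point, directly or indirectly, at processes that can finish, so nothing is permanently blocked.
One completion order for the rest: J8, J6, J9, J5, J7, J1, J2, J3, J4.
Verifying each step:
  J8 waits on nothing -> runs at once and releases res-6
  J6 waits on nothing -> runs at once and releases res-1
  run J9 (all its waits — res-6 — are resolved); releases res-19
  J5 waits on nothing -> runs at once and releases res-13 and res-12
  run J7 (all its waits — res-19 — are resolved); releases res-5
  J1 waits on nothing -> runs at once and releases res-14 and res-18
  run J2 (all its waits — res-12, res-5 and res-18 — are resolved); releases res-17
  run J3 (all its waits — res-19 — are resolved); releases res-7
  run J4 (all its waits — res-6 — are resolved); releases res-10


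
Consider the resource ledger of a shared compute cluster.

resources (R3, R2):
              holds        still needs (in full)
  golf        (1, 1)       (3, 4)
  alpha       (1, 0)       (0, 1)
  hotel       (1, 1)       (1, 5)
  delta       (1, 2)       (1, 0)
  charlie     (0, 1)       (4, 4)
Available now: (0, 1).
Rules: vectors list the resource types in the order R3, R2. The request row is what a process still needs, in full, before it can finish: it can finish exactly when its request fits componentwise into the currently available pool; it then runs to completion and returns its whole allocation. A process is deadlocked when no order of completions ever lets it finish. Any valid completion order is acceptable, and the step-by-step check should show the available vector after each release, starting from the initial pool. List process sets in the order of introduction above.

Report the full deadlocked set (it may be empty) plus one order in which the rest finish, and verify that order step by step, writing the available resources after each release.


Deadlocked: golf, hotel and charlie.
Key observation: even finishing alpha, delta leaves just (2, 3) free — too little R2 for any of the remaining processes.
The rest can finish in the order alpha, delta. Verifying each step:
  pool = (0, 1)
  alpha needs (0, 1) <= (0, 1) -> finishes; pool += (1, 0) = (1, 1)
  delta needs (1, 0) <= (1, 1) -> finishes; pool += (1, 2) = (2, 3)
The blocked processes can never fit:
  golf still needs (3, 4) but only (2, 3) is free — short on R3 and R2
  hotel still needs (1, 5) but only (2, 3) is free — short on R2
  charlie still needs (4, 4) but only (2, 3) is free — short on R3 and R2


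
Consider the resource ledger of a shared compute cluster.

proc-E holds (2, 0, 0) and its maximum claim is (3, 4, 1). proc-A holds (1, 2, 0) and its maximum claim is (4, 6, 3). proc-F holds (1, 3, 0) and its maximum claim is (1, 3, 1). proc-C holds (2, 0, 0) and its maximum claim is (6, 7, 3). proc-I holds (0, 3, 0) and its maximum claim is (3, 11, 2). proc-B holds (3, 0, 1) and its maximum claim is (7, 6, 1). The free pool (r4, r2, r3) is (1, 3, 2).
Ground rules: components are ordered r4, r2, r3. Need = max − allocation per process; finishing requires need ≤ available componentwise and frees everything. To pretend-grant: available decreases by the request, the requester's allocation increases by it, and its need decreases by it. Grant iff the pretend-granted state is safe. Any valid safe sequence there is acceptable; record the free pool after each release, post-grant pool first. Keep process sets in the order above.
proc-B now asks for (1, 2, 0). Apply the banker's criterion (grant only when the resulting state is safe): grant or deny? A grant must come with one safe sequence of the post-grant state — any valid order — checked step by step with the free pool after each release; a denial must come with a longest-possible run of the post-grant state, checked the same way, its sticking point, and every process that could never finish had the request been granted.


GRANT. The post-grant state is safe; one safe sequence: proc-F, proc-E, proc-B, proc-A, proc-I, proc-C.
Key observation: post-grant, (0, 1, 2) remains, and an order beginning with proc-F completes everyone.
Step-by-step check of the post-grant state:
  pool = (0, 1, 2)
  proc-F needs (0, 0, 1) <= (0, 1, 2) -> finishes; pool += (1, 3, 0) = (1, 4, 2)
  proc-E needs (1, 4, 1) <= (1, 4, 2) -> finishes; pool += (2, 0, 0) = (3, 4, 2)
  proc-B needs (3, 4, 0) <= (3, 4, 2) -> finishes; pool += (4, 2, 1) = (7, 6, 3)
  proc-A needs (3, 4, 3) <= (7, 6, 3) -> finishes; pool += (1, 2, 0) = (8, 8, 3)
  proc-I needs (3, 8, 2) <= (8, 8, 3) -> finishes; pool += (0, 3, 0) = (8, 11, 3)
  proc-C needs (4, 7, 3) <= (8, 11, 3) -> finishes; pool += (2, 0, 0) = (10, 11, 3)


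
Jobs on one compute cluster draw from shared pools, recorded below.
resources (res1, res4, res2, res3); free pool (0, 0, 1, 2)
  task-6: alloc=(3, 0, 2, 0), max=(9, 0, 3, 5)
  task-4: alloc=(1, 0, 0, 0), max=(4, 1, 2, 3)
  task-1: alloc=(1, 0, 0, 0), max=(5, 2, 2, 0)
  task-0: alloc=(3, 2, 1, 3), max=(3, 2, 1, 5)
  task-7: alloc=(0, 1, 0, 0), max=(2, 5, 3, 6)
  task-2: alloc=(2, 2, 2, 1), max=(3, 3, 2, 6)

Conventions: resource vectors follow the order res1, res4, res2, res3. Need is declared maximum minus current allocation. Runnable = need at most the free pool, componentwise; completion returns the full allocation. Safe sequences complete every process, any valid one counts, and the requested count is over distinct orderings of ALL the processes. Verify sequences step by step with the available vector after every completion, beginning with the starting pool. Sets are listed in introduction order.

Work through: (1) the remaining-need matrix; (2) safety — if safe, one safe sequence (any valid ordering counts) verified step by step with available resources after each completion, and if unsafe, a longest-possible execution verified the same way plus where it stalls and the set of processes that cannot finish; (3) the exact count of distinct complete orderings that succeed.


(1) Need matrix, components ordered res1, res4, res2, res3:
  task-6: (6, 0, 1, 5)
  task-4: (3, 1, 2, 3)
  task-1: (4, 2, 2, 0)
  task-0: (0, 0, 0, 2)
  task-7: (2, 4, 3, 6)
  task-2: (1, 1, 0, 5)
(2) SAFE, for example via the order task-0, task-4, task-2, task-6, task-1, task-7.
Key observation: task-0 is the earliest step where a requested resource binds exactly: need (0, 0, 0, 2), pool (0, 0, 1, 2) at its turn.
Check, step by step:
  pool = (0, 0, 1, 2)
  task-0: need (0, 0, 0, 2) fits (0, 0, 1, 2); releases (3, 2, 1, 3), pool now (3, 2, 2, 5)
  task-4: need (3, 1, 2, 3) fits (3, 2, 2, 5); releases (1, 0, 0, 0), pool now (4, 2, 2, 5)
  task-2: need (1, 1, 0, 5) fits (4, 2, 2, 5); releases (2, 2, 2, 1), pool now (6, 4, 4, 6)
  task-6: need (6, 0, 1, 5) fits (6, 4, 4, 6); releases (3, 0, 2, 0), pool now (9, 4, 6, 6)
  task-1: need (4, 2, 2, 0) fits (9, 4, 6, 6); releases (1, 0, 0, 0), pool now (10, 4, 6, 6)
  task-7: need (2, 4, 3, 6) fits (10, 4, 6, 6); releases (0, 1, 0, 0), pool now (10, 5, 6, 6)
(3) Exactly 24 of the possible complete orderings are safe sequences.


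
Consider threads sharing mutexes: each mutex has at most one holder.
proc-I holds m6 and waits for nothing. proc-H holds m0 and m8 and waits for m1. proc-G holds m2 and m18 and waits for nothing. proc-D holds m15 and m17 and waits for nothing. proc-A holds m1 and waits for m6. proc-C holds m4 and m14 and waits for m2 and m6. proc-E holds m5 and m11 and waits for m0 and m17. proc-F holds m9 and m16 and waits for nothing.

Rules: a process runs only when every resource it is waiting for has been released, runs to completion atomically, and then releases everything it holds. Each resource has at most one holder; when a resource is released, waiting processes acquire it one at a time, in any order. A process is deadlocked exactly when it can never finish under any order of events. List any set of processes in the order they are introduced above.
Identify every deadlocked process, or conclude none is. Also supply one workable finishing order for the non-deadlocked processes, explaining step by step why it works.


The deadlocked set is empty.
Key observation: the wait relation is loop-free; peeling off processes with no waits unwinds the whole state.
The rest can finish in the order proc-I, proc-F, proc-D, proc-A, proc-G, proc-H, proc-E, proc-C.
Check, step by step:
  proc-I: no waits; runs immediately, freeing m6
  proc-F: no waits; runs immediately, freeing m9 and m16
  proc-D: no waits; runs immediately, freeing m15 and m17
  run proc-A (all its waits — m6 — are resolved); releases m1
  proc-G: no waits; runs immediately, freeing m2 and m18
  run proc-H (all its waits — m1 — are resolved); releases m0 and m8
  run proc-E (all its waits — m0 and m17 — are resolved); releases m5 and m11
  run proc-C (all its waits — m2 and m6 — are resolved); releases m4 and m14


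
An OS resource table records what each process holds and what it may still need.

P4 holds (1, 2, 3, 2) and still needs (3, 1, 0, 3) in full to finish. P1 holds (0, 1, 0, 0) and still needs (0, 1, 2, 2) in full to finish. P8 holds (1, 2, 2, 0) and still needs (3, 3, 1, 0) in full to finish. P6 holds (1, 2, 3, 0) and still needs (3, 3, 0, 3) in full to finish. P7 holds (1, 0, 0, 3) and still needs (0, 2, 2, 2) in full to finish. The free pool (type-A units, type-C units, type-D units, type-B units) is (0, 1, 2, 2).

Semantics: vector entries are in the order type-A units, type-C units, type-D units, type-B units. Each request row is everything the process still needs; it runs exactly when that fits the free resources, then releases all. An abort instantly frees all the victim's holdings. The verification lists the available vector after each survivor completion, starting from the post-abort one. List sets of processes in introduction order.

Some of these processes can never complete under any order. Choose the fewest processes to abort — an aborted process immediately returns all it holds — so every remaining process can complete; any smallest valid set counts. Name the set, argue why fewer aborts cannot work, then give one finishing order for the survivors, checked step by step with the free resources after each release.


Abort P4 and P8.
Key observation: the returned (2, 4, 5, 2) from P4 and P8 is what brings P6 — unrunnable before, under any order — into play at step 2.
Why nothing smaller works — every single abort fails: P4 alone leaves P8 blocked (short on type-A units); P1 alone leaves P4 blocked (short on type-A units); P8 alone leaves P4 blocked (short on type-A units); P6 alone leaves P4 blocked (short on type-A units); P7 alone leaves P4 blocked (short on type-A units).
The survivors complete as P7, P6, P1. Walking it through (starting from the post-abort pool):
  pool = (2, 5, 7, 4)
  P7 needs (0, 2, 2, 2) <= (2, 5, 7, 4) -> finishes; pool += (1, 0, 0, 3) = (3, 5, 7, 7)
  P6 needs (3, 3, 0, 3) <= (3, 5, 7, 7) -> finishes; pool += (1, 2, 3, 0) = (4, 7, 10, 7)
  P1 needs (0, 1, 2, 2) <= (4, 7, 10, 7) -> finishes; pool += (0, 1, 0, 0) = (4, 8, 10, 7)


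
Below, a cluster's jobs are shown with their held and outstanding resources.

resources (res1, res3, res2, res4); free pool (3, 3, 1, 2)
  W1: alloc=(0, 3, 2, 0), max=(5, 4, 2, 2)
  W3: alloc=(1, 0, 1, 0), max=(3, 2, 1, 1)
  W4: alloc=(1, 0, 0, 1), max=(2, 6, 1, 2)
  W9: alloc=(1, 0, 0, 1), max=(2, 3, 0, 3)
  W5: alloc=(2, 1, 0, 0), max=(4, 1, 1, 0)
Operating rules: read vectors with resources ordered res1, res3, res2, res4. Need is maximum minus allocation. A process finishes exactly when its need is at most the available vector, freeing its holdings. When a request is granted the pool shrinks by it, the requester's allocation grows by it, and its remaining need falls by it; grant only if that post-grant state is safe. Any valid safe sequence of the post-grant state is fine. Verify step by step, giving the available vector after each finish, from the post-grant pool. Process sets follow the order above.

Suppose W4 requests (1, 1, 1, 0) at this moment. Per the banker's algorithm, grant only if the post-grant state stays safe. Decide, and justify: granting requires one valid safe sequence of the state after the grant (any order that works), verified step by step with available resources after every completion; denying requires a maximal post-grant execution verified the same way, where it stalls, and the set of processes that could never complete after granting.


GRANT — the state after the grant stays safe, e.g. via W3, W5, W1, W4, W9.
Key observation: after the grant the pool drops to (2, 2, 0, 2), which still lets W3 finish first and unwind the rest.
Check on the post-grant state, step by step:
  pool = (2, 2, 0, 2)
  W3 needs (2, 2, 0, 1) <= (2, 2, 0, 2) -> finishes; pool += (1, 0, 1, 0) = (3, 2, 1, 2)
  W5 needs (2, 0, 1, 0) <= (3, 2, 1, 2) -> finishes; pool += (2, 1, 0, 0) = (5, 3, 1, 2)
  W1 needs (5, 1, 0, 2) <= (5, 3, 1, 2) -> finishes; pool += (0, 3, 2, 0) = (5, 6, 3, 2)
  W4 needs (0, 5, 0, 1) <= (5, 6, 3, 2) -> finishes; pool += (2, 1, 1, 1) = (7, 7, 4, 3)
  W9 needs (1, 3, 0, 2) <= (7, 7, 4, 3) -> finishes; pool += (1, 0, 0, 1) = (8, 7, 4, 4)


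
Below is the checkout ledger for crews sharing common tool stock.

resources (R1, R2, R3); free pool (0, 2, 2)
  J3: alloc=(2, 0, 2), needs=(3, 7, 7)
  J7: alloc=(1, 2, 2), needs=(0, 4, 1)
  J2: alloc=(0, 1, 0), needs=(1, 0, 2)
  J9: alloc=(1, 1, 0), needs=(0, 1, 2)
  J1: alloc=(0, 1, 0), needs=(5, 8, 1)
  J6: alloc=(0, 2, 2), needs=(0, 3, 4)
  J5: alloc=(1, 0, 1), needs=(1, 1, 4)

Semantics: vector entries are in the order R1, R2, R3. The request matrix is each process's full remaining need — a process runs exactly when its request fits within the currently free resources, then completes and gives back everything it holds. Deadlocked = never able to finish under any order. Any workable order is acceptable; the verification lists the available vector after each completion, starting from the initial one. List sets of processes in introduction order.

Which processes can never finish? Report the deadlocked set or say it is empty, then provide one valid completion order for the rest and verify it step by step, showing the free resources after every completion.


No process is deadlocked.
Key observation: J9 can run right away; the returned allocation unlocks the remaining processes in turn.
One completion order for the rest: J9, J2, J7, J5, J6, J3, J1. Walking it through:
  pool = (0, 2, 2)
  run J9 (needs (0, 1, 2), free (0, 2, 2)); after release of (1, 1, 0) the pool is (1, 3, 2)
  run J2 (needs (1, 0, 2), free (1, 3, 2)); after release of (0, 1, 0) the pool is (1, 4, 2)
  run J7 (needs (0, 4, 1), free (1, 4, 2)); after release of (1, 2, 2) the pool is (2, 6, 4)
  run J5 (needs (1, 1, 4), free (2, 6, 4)); after release of (1, 0, 1) the pool is (3, 6, 5)
  run J6 (needs (0, 3, 4), free (3, 6, 5)); after release of (0, 2, 2) the pool is (3, 8, 7)
  run J3 (needs (3, 7, 7), free (3, 8, 7)); after release of (2, 0, 2) the pool is (5, 8, 9)
  run J1 (needs (5, 8, 1), free (5, 8, 9)); after release of (0, 1, 0) the pool is (5, 9, 9)


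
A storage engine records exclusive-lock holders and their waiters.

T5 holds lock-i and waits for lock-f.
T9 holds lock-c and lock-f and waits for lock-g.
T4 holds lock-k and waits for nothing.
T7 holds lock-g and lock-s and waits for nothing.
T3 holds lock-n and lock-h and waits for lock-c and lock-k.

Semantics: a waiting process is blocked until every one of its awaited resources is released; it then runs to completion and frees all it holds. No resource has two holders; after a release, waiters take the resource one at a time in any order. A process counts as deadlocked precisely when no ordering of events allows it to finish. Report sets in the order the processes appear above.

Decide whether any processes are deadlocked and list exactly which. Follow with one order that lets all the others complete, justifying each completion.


No process is deadlocked.
Key observation: although several processes wait, no cycle exists — each chain bottoms out at a free runner.
The rest can finish in the order T7, T9, T4, T3, T5.
Check, step by step:
  T7 waits on nothing -> runs at once and releases lock-g and lock-s
  T9 waits on lock-g — all released -> runs and releases lock-c and lock-f
  T4 waits on nothing -> runs at once and releases lock-k
  T3 waits on lock-c and lock-k — all released -> runs and releases lock-n and lock-h
  T5 waits on lock-f — all released -> runs and releases lock-i


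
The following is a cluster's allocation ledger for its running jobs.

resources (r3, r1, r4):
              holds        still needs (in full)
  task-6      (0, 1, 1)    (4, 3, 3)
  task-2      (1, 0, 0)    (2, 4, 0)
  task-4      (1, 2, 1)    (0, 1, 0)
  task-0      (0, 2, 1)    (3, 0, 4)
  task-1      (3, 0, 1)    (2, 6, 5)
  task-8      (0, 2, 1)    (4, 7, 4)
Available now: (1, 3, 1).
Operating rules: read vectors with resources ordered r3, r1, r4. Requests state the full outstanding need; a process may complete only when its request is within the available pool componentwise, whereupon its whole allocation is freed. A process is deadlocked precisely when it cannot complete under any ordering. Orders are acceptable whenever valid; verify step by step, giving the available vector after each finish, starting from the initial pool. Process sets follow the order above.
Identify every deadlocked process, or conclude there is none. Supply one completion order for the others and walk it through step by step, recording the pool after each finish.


The deadlocked set is task-6, task-0, task-1 and task-8.
Key observation: once task-4, task-2 finish, the pool peaks at (3, 5, 2) — and every remaining process still needs more r4 than that.
The rest can finish in the order task-4, task-2. Walking it through:
  pool = (1, 3, 1)
  run task-4 (needs (0, 1, 0), free (1, 3, 1)); after release of (1, 2, 1) the pool is (2, 5, 2)
  run task-2 (needs (2, 4, 0), free (2, 5, 2)); after release of (1, 0, 0) the pool is (3, 5, 2)
The stuck group stays short no matter what:
  blocked: task-6 wants (4, 3, 3), pool (3, 5, 2) — not enough r3 and r4
  blocked: task-0 wants (3, 0, 4), pool (3, 5, 2) — not enough r4
  blocked: task-1 wants (2, 6, 5), pool (3, 5, 2) — not enough r1 and r4
  blocked: task-8 wants (4, 7, 4), pool (3, 5, 2) — not enough r3, r1 and r4


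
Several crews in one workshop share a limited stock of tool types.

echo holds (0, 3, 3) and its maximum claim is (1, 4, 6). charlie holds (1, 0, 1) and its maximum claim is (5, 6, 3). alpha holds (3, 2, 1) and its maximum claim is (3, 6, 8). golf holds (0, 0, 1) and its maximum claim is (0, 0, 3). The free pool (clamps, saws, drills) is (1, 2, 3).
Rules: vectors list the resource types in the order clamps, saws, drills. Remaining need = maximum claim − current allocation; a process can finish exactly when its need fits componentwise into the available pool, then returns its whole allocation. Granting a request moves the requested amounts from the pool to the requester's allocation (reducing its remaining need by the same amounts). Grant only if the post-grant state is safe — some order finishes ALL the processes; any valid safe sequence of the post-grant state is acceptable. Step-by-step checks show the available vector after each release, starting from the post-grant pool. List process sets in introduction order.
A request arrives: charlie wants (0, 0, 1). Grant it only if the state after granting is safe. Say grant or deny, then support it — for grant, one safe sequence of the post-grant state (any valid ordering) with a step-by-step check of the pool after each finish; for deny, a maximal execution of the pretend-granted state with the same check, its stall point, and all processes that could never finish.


DENY. Granting would leave the state unsafe.
Key observation: after golf, echo the pool peaks at (1, 5, 6), and each blocked process is short somewhere: charlie on clamps, saws; alpha on drills.
On the post-grant state, golf, echo is a maximal run — nothing extends it. Walking it through:
  pool = (1, 2, 2)
  golf needs (0, 0, 2) <= (1, 2, 2) -> finishes; pool += (0, 0, 1) = (1, 2, 3)
  echo needs (1, 1, 3) <= (1, 2, 3) -> finishes; pool += (0, 3, 3) = (1, 5, 6)
  blocked: charlie wants (4, 6, 1), pool (1, 5, 6) — not enough clamps and saws
  blocked: alpha wants (0, 4, 7), pool (1, 5, 6) — not enough drills
Had the request been granted, charlie and alpha could never finish.


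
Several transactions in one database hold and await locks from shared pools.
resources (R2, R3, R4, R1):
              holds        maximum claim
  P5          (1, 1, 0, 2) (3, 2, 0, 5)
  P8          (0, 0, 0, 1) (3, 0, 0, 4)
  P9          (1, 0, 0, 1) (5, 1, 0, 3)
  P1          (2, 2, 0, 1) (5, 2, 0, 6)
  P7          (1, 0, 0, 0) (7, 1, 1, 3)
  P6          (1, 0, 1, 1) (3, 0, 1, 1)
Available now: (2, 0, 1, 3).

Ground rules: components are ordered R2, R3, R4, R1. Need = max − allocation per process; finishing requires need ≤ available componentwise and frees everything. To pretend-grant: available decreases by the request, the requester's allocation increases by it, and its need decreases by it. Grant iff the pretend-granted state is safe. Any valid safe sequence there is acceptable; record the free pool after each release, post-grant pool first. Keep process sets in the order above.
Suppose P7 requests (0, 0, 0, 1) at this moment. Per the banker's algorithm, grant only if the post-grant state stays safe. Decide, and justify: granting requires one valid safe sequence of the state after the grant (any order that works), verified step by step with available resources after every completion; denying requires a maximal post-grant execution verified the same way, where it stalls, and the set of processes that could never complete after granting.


DENY — the pretend-granted state is unsafe.
Key observation: after P6, P8 the pool peaks at (3, 0, 2, 4), and each blocked process is short somewhere: P5 on R3; P9 on R2, R3; P1 on R1; P7 on R2, R3.
Pretend the grant happened; the run P6, P8 goes as far as possible. Check, step by step:
  pool = (2, 0, 1, 2)
  P6 needs (2, 0, 0, 0) <= (2, 0, 1, 2) -> finishes; pool += (1, 0, 1, 1) = (3, 0, 2, 3)
  P8 needs (3, 0, 0, 3) <= (3, 0, 2, 3) -> finishes; pool += (0, 0, 0, 1) = (3, 0, 2, 4)
  P5 cannot run: need (2, 1, 0, 3) vs free (3, 0, 2, 4) (insufficient R3)
  P9 cannot run: need (4, 1, 0, 2) vs free (3, 0, 2, 4) (insufficient R2 and R3)
  P1 cannot run: need (3, 0, 0, 5) vs free (3, 0, 2, 4) (insufficient R1)
  P7 cannot run: need (6, 1, 1, 2) vs free (3, 0, 2, 4) (insufficient R2 and R3)
Post-grant, the permanently blocked set is P5, P9, P1 and P7.


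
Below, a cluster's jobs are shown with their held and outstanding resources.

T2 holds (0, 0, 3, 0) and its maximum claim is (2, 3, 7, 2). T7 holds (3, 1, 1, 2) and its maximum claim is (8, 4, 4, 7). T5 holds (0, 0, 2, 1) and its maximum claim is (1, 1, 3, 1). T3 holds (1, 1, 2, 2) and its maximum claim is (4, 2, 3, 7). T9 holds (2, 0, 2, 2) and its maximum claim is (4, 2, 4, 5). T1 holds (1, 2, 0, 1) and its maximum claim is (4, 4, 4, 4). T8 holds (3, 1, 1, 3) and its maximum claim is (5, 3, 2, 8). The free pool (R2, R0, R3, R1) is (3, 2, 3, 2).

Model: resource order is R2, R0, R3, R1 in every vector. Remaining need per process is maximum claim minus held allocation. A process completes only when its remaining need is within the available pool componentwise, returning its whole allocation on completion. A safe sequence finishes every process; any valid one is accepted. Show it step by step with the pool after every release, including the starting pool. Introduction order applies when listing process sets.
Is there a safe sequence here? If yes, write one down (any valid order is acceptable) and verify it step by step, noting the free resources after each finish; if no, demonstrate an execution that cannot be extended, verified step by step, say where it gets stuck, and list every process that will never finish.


The state is SAFE; one workable sequence: T5, T9, T3, T8, T7, T2, T1.
Key observation: at T9 the run first touches a limit — (2, 2, 2, 3) against (3, 2, 5, 3), exact on a resource it actually requests.
Verifying each step:
  pool = (3, 2, 3, 2)
  T5: need (1, 1, 1, 0) fits (3, 2, 3, 2); releases (0, 0, 2, 1), pool now (3, 2, 5, 3)
  T9: need (2, 2, 2, 3) fits (3, 2, 5, 3); releases (2, 0, 2, 2), pool now (5, 2, 7, 5)
  T3: need (3, 1, 1, 5) fits (5, 2, 7, 5); releases (1, 1, 2, 2), pool now (6, 3, 9, 7)
  T8: need (2, 2, 1, 5) fits (6, 3, 9, 7); releases (3, 1, 1, 3), pool now (9, 4, 10, 10)
  T7: need (5, 3, 3, 5) fits (9, 4, 10, 10); releases (3, 1, 1, 2), pool now (12, 5, 11, 12)
  T2: need (2, 3, 4, 2) fits (12, 5, 11, 12); releases (0, 0, 3, 0), pool now (12, 5, 14, 12)
  T1: need (3, 2, 4, 3) fits (12, 5, 14, 12); releases (1, 2, 0, 1), pool now (13, 7, 14, 13)


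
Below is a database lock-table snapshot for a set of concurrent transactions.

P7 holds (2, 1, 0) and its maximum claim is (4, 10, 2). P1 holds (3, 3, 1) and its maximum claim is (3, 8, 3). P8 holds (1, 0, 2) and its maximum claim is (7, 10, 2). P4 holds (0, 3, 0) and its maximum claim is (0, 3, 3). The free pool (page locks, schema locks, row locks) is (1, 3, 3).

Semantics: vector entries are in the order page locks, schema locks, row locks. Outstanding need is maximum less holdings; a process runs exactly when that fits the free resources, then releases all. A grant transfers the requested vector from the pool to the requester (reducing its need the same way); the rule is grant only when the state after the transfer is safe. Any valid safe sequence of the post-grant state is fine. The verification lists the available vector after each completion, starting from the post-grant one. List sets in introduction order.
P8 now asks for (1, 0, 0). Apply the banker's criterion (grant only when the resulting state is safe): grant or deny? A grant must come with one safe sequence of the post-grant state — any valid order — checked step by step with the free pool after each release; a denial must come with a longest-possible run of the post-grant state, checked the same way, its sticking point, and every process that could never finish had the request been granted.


GRANT — the state after the grant stays safe, e.g. via P4, P1, P7, P8.
Key observation: granting shrinks the pool to (0, 3, 3), yet P4 still fits and the chain goes through.
Verifying the post-grant state step by step:
  pool = (0, 3, 3)
  run P4 (needs (0, 0, 3), free (0, 3, 3)); after release of (0, 3, 0) the pool is (0, 6, 3)
  run P1 (needs (0, 5, 2), free (0, 6, 3)); after release of (3, 3, 1) the pool is (3, 9, 4)
  run P7 (needs (2, 9, 2), free (3, 9, 4)); after release of (2, 1, 0) the pool is (5, 10, 4)
  run P8 (needs (5, 10, 0), free (5, 10, 4)); after release of (2, 0, 2) the pool is (7, 10, 6)


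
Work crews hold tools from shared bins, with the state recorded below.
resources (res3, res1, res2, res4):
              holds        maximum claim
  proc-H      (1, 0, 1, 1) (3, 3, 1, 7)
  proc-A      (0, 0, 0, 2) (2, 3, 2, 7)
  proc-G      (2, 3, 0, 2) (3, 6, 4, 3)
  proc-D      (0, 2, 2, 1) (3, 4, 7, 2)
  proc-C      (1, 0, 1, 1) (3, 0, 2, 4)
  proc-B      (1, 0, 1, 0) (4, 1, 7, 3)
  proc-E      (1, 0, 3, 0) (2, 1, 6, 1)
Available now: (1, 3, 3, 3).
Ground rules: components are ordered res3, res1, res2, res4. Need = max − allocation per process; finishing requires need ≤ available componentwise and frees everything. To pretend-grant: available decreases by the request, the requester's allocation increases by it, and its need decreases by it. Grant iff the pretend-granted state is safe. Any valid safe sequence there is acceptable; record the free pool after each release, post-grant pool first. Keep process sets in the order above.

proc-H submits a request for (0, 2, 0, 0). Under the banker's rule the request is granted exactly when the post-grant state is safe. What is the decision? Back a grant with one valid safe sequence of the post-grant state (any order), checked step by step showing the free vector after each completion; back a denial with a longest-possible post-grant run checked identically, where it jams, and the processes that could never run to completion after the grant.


DENY. Granting would leave the state unsafe.
Key observation: after proc-E, proc-C, proc-B the pool peaks at (4, 1, 8, 4), and each blocked process is short somewhere: proc-H on res4; proc-A on res1, res4; proc-G on res1; proc-D on res1.
On the post-grant state, proc-E, proc-C, proc-B is a maximal run — nothing extends it. Step-by-step check:
  pool = (1, 1, 3, 3)
  run proc-E (needs (1, 1, 3, 1), free (1, 1, 3, 3)); after release of (1, 0, 3, 0) the pool is (2, 1, 6, 3)
  run proc-C (needs (2, 0, 1, 3), free (2, 1, 6, 3)); after release of (1, 0, 1, 1) the pool is (3, 1, 7, 4)
  run proc-B (needs (3, 1, 6, 3), free (3, 1, 7, 4)); after release of (1, 0, 1, 0) the pool is (4, 1, 8, 4)
  proc-H still needs (2, 1, 0, 6) but only (4, 1, 8, 4) is free — short on res4
  proc-A still needs (2, 3, 2, 5) but only (4, 1, 8, 4) is free — short on res1 and res4
  proc-G still needs (1, 3, 4, 1) but only (4, 1, 8, 4) is free — short on res1
  proc-D still needs (3, 2, 5, 1) but only (4, 1, 8, 4) is free — short on res1
Post-grant, the permanently blocked set is proc-H, proc-A, proc-G and proc-D.
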